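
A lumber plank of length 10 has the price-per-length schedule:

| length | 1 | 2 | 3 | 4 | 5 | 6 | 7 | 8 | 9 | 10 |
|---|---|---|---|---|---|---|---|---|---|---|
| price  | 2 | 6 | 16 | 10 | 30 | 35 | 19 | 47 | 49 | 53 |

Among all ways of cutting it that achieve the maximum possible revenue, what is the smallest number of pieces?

Let r[k] be the best obtainable value from length k. For each k, try every first piece i and keep the best of price[i] + r[k−i].
r[1] = 2
r[2] = max(2+2, 6+0) = 6
r[3] = max(2+6, 6+2, 16+0) = 16
r[4] = max(2+16, 6+6, 16+2, 10+0) = 18
r[5] = max(2+18, 6+16, 16+6, 10+2, 30+0) = 30
r[6] = max(2+30, 6+18, 16+16, 10+6, 30+2, 35+0) = 35
r[7] = max(2+35, 6+30, 16+18, …, 35+2, 19+0) = 37
r[8] = max(2+37, 6+35, 16+30, …, 19+2, 47+0) = 47
r[9] = max(2+47, 6+37, 16+35, …, 47+2, 49+0) = 51
r[10] = max(2+51, 6+47, 16+37, …, 49+2, 53+0) = 60
Maximum revenue is $60.
Now minimize piece count subject to staying optimal: for each k, pieces[k] = 1 + min over i with p[i]+r[k−i]=r[k] of pieces[k−i].
pieces[7] = 2
pieces[8] = 1
pieces[9] = 2
pieces[10] = 2

2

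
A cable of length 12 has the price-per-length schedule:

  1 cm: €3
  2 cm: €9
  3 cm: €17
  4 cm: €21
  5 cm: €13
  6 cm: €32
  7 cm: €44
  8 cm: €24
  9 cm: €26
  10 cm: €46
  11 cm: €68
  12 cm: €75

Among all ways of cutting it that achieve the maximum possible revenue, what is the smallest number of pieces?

1

Build r[k] bottom-up: r[k] = max over allowed piece i of (p[i] + r[k−i]).
r[1] = 3
r[2] = 9
r[3] = 17
r[4] = 21
r[5] = 26  (first piece 2, then r[3]=17)
r[6] = 34  (first piece 3, then r[3]=17)
r[7] = 44
r[8] = 47  (first piece 1, then r[7]=44)
r[9] = 53  (first piece 2, then r[7]=44)
r[10] = 61  (first piece 3, then r[7]=44)
r[11] = 68
r[12] = 75
Maximum revenue is €75.
Now minimize piece count subject to staying optimal: for each k, pieces[k] = 1 + min over i with p[i]+r[k−i]=r[k] of pieces[k−i].
pieces[9] = 2
pieces[10] = 2
pieces[11] = 1
pieces[12] = 1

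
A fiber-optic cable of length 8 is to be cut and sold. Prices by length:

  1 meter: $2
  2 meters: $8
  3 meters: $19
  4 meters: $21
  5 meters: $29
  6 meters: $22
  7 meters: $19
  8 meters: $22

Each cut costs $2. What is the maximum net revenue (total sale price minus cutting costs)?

Let r[k] be the best obtainable value from length k. For each k, try every first piece i and keep the best of price[i] + r[k−i] minus the 2 cut fee when i<k.
r[1] = 2
r[2] = max(2+2-2, 8+0) = 8
r[3] = max(2+8-2, 8+2-2, 19+0) = 19
r[4] = max(2+19-2, 8+8-2, 19+2-2, 21+0) = 21
r[5] = max(2+21-2, 8+19-2, 19+8-2, 21+2-2, 29+0) = 29
r[6] = max(2+29-2, 8+21-2, 19+19-2, 21+8-2, 29+2-2, 22+0) = 36
r[7] = max(2+36-2, 8+29-2, 19+21-2, …, 22+2-2, 19+0) = 38
r[8] = max(2+38-2, 8+36-2, 19+29-2, …, 19+2-2, 22+0) = 46
One optimal plan: pieces 5 + 3 (1 cut) → $48 − $2 = $46.

46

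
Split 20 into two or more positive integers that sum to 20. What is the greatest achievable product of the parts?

Let g[k] be the best product for length k (with at least one cut). For each first piece i, the rest contributes max(k−i, g[k−i]).
g[2] = 1*max(1,0) = 1*1 = 1
g[3] = 1*max(2,1) = 1*2 = 2
g[4] = 2*max(2,1) = 2*2 = 4
g[5] = 2*max(3,2) = 2*3 = 6
g[6] = 3*max(3,2) = 3*3 = 9
g[7] = 2*max(5,6) = 2*6 = 12
g[8] = 2*max(6,9) = 2*9 = 18
g[9] = 3*max(6,9) = 3*9 = 27
g[10] = 2*max(8,18) = 2*18 = 36
g[11] = 2*max(9,27) = 2*27 = 54
g[12] = 3*max(9,27) = 3*27 = 81
g[13] = 2*max(11,54) = 2*54 = 108
g[14] = 2*max(12,81) = 2*81 = 162
g[15] = 3*max(12,81) = 3*81 = 243
g[16] = 2*max(14,162) = 2*162 = 324
g[17] = 2*max(15,243) = 2*243 = 486
g[18] = 3*max(15,243) = 3*243 = 729
g[19] = 2*max(17,486) = 2*486 = 972
g[20] = 2*max(18,729) = 2*729 = 1458
One optimal split: 3 + 3 + 3 + 3 + 3 + 3 + 2; product 3*3*3*3*3*3*2 = 1458.

1458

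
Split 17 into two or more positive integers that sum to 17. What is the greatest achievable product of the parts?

Let m[k] be the best product for length k (with at least one cut). For each first piece i, the rest contributes max(k−i, m[k−i]).
Small cases: m[2]=1, m[3]=2, m[4]=4, m[5]=6, m[6]=9, m[7]=12, m[8]=18, m[9]=27, m[10]=36, m[11]=54.
m[12] = max(1·54, 2·36, 3·27, …, 10·2, 11·1) = 81
m[13] = max(1·81, 2·54, 3·36, …, 11·2, 12·1) = 108
m[14] = max(1·108, 2·81, 3·54, …, 12·2, 13·1) = 162
m[15] = max(1·162, 2·108, 3·81, …, 13·2, 14·1) = 243
m[16] = max(1·243, 2·162, 3·108, …, 14·2, 15·1) = 324
m[17] = max(1·324, 2·243, 3·162, …, 15·2, 16·1) = 486
One optimal split: 3 + 3 + 3 + 3 + 3 + 2; product 3·3·3·3·3·2 = 486.

486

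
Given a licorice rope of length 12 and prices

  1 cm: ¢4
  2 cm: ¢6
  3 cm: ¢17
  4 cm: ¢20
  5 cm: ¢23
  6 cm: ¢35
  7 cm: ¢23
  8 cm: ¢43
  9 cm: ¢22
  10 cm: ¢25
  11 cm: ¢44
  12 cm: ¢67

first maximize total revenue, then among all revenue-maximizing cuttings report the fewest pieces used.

2

Consider every possible first cut. r[k] is the best of p[i]+r[k−i] over all sellable i≤k.
r[1] = 4
r[2] = 8  (first piece 1, then r[1]=4)
r[3] = 17
r[4] = 21  (first piece 1, then r[3]=17)
r[5] = 25  (first piece 1, then r[4]=21)
r[6] = 35
r[7] = 39  (first piece 1, then r[6]=35)
r[8] = 43  (first piece 1, then r[7]=39)
r[9] = 52  (first piece 3, then r[6]=35)
r[10] = 56  (first piece 1, then r[9]=52)
r[11] = 60  (first piece 1, then r[10]=56)
r[12] = 70  (first piece 6, then r[6]=35)
Maximum revenue is ¢70.
Now minimize piece count subject to staying optimal: for each k, pieces[k] = 1 + min over i with p[i]+r[k−i]=r[k] of pieces[k−i].
pieces[9] = 2
pieces[10] = 3
pieces[11] = 2
pieces[12] = 2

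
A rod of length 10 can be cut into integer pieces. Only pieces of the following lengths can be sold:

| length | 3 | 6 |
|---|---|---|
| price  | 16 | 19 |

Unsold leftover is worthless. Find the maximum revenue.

48

Let r[k] be the best obtainable value from length k. For each k, try every first piece i and keep the best of price[i] + r[k−i].
r[1] = 0
r[2] = 0
r[3] = 16
r[4] = 16
r[5] = 16
r[6] = 32  (first piece 3, then r[3]=16)
r[7] = 32
r[8] = 32
r[9] = 48  (first piece 3, then r[6]=32)
r[10] = 48
One optimal cutting: pieces 3 + 3 + 3 with 1 cm of scrap → $48.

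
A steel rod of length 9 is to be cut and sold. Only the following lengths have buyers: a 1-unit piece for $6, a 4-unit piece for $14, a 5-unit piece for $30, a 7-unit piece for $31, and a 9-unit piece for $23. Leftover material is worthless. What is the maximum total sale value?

54

Consider every possible first cut. best[k] is the best of p[i]+best[k−i] over all sellable i≤k.
best[1] = 6
best[2] = 12  (first piece 1, then best[1]=6)
best[3] = 18  (first piece 1, then best[2]=12)
best[4] = max(6+18, 14+0) = 24
best[5] = max(6+24, 14+6, 30+0) = 30
best[6] = max(6+30, 14+12, 30+6) = 36
best[7] = max(6+36, 14+18, 30+12, 31+0) = 42
best[8] = max(6+42, 14+24, 30+18, 31+6) = 48
best[9] = max(6+48, 14+30, 30+24, 31+12, 23+0) = 54
One optimal cutting: 1 + 1 + 1 + 1 + 1 + 1 + 1 + 1 + 1 → $54.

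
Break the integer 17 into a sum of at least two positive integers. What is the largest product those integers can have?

486

Let g[k] be the best product for length k (with at least one cut). For each first piece i, the rest contributes max(k−i, g[k−i]).
g[2] = 1*max(1,0) = 1*1 = 1
g[3] = max(1*2, 2*1) = 2
g[4] = max(1*3, 2*2, 3*1) = 4
g[5] = max(1*4, 2*3, 3*2, 4*1) = 6
g[6] = max(1*6, 2*4, 3*3, 4*2, 5*1) = 9
g[7] = max(1*9, 2*6, 3*4, 4*3, 5*2, 6*1) = 12
g[8] = max(1*12, 2*9, 3*6, …, 6*2, 7*1) = 18
g[9] = max(1*18, 2*12, 3*9, …, 7*2, 8*1) = 27
g[10] = max(1*27, 2*18, 3*12, …, 8*2, 9*1) = 36
g[11] = max(1*36, 2*27, 3*18, …, 9*2, 10*1) = 54
g[12] = max(1*54, 2*36, 3*27, …, 10*2, 11*1) = 81
g[13] = max(1*81, 2*54, 3*36, …, 11*2, 12*1) = 108
g[14] = max(1*108, 2*81, 3*54, …, 12*2, 13*1) = 162
g[15] = max(1*162, 2*108, 3*81, …, 13*2, 14*1) = 243
g[16] = max(1*243, 2*162, 3*108, …, 14*2, 15*1) = 324
g[17] = max(1*324, 2*243, 3*162, …, 15*2, 16*1) = 486
One optimal split: 3 + 3 + 3 + 3 + 3 + 2; product 3*3*3*3*3*2 = 486.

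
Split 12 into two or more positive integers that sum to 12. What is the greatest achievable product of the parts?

Let g[k] be the best product for length k (with at least one cut). For each first piece i, the rest contributes max(k−i, g[k−i]).
g[2] = 1·max(1,0) = 1·1 = 1
g[3] = 1·max(2,1) = 1·2 = 2
g[4] = 2·max(2,1) = 2·2 = 4
g[5] = 2·max(3,2) = 2·3 = 6
g[6] = 3·max(3,2) = 3·3 = 9
g[7] = 2·max(5,6) = 2·6 = 12
g[8] = 2·max(6,9) = 2·9 = 18
g[9] = 3·max(6,9) = 3·9 = 27
g[10] = 2·max(8,18) = 2·18 = 36
g[11] = 2·max(9,27) = 2·27 = 54
g[12] = 3·max(9,27) = 3·27 = 81
One optimal split: 3 + 3 + 3 + 3; product 3·3·3·3 = 81.

81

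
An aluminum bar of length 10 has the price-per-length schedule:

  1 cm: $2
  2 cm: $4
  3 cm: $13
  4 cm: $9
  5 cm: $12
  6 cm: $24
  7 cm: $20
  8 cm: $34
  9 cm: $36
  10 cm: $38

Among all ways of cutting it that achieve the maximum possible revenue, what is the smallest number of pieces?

4

Consider every possible first cut. r[k] is the best of p[i]+r[k−i] over all sellable i≤k.
r[1] = 2
r[2] = max(2+2, 4+0) = 4
r[3] = max(2+4, 4+2, 13+0) = 13
r[4] = max(2+13, 4+4, 13+2, 9+0) = 15
r[5] = max(2+15, 4+13, 13+4, 9+2, 12+0) = 17
r[6] = max(2+17, 4+15, 13+13, 9+4, 12+2, 24+0) = 26
r[7] = max(2+26, 4+17, 13+15, …, 24+2, 20+0) = 28
r[8] = max(2+28, 4+26, 13+17, …, 20+2, 34+0) = 34
r[9] = max(2+34, 4+28, 13+26, …, 34+2, 36+0) = 39
r[10] = max(2+39, 4+34, 13+28, …, 36+2, 38+0) = 41
Maximum revenue is $41.
Now minimize piece count subject to staying optimal: for each k, pieces[k] = 1 + min over i with p[i]+r[k−i]=r[k] of pieces[k−i].
pieces[7] = 3
pieces[8] = 1
pieces[9] = 3
pieces[10] = 4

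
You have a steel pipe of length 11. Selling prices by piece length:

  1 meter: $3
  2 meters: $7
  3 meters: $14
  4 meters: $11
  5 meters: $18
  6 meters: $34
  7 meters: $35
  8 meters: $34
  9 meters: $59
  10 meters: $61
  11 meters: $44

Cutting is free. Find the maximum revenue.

66

Let R[k] be the best obtainable value from length k. For each k, try every first piece i and keep the best of price[i] + R[k−i].
R[1] = 3
R[2] = max(3+3, 7+0) = 7
R[3] = max(3+7, 7+3, 14+0) = 14
R[4] = max(3+14, 7+7, 14+3, 11+0) = 17
R[5] = max(3+17, 7+14, 14+7, 11+3, 18+0) = 21
R[6] = max(3+21, 7+17, 14+14, 11+7, 18+3, 34+0) = 34
R[7] = max(3+34, 7+21, 14+17, …, 34+3, 35+0) = 37
R[8] = max(3+37, 7+34, 14+21, …, 35+3, 34+0) = 41
R[9] = max(3+41, 7+37, 14+34, …, 34+3, 59+0) = 59
R[10] = max(3+59, 7+41, 14+37, …, 59+3, 61+0) = 62
R[11] = max(3+62, 7+59, 14+41, …, 61+3, 44+0) = 66
One optimal cutting: 9 + 2 → $59 + $7 = $66.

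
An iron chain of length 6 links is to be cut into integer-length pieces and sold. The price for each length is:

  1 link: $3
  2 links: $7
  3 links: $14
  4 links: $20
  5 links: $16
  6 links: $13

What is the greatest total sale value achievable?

28

Build R[k] bottom-up: R[k] = max over allowed piece i of (p[i] + R[k−i]).
R[1] = 3
R[2] = max(3+3, 7+0) = 7
R[3] = max(3+7, 7+3, 14+0) = 14
R[4] = max(3+14, 7+7, 14+3, 20+0) = 20
R[5] = max(3+20, 7+14, 14+7, 20+3, 16+0) = 23
R[6] = max(3+23, 7+20, 14+14, 20+7, 16+3, 13+0) = 28
One optimal cutting: 3 + 3 → $14 + $14 = $28.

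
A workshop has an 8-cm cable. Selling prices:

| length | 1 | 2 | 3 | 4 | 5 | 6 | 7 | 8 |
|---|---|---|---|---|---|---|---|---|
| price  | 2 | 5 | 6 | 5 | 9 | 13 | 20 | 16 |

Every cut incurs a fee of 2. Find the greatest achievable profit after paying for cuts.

20

Consider every possible first cut. net[k] is the best of p[i]+net[k−i] over all sellable i≤k, charging 2 whenever i<k.
net[1] = 2
net[2] = 5
net[3] = 6
net[4] = 8  (first piece 2, then net[2]=5)
net[5] = 9  (first piece 2, then net[3]=6)
net[6] = 13
net[7] = 20
net[8] = 20  (first piece 1, then net[7]=20)
One optimal plan: pieces 7 + 1 (1 cut) → 22 − 2 = 20.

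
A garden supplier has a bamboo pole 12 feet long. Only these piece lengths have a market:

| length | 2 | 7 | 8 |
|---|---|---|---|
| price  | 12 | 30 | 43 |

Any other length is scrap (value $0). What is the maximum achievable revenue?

72

Build f[k] bottom-up: f[k] = max over allowed piece i of (p[i] + f[k−i]).
f[1] = 0
f[2] = 12
f[3] = 12
f[4] = 24  (first piece 2, then f[2]=12)
f[5] = 24
f[6] = 36  (first piece 2, then f[4]=24)
f[7] = max(12+24, 30+0) = 36
f[8] = max(12+36, 30+0, 43+0) = 48
f[9] = max(12+36, 30+12, 43+0) = 48
f[10] = max(12+48, 30+12, 43+12) = 60
f[11] = max(12+48, 30+24, 43+12) = 60
f[12] = max(12+60, 30+24, 43+24) = 72
One optimal cutting: 2 + 2 + 2 + 2 + 2 + 2 → $72.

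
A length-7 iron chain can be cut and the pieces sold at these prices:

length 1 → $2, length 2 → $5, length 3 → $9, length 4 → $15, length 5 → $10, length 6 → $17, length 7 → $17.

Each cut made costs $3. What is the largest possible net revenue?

Consider every possible first cut. r[k] is the best of p[i]+r[k−i] over all sellable i≤k, charging 3 whenever i<k.
r[1] = 2
r[2] = max(2+2-3, 5+0) = 5
r[3] = max(2+5-3, 5+2-3, 9+0) = 9
r[4] = max(2+9-3, 5+5-3, 9+2-3, 15+0) = 15
r[5] = max(2+15-3, 5+9-3, 9+5-3, 15+2-3, 10+0) = 14
r[6] = max(2+14-3, 5+15-3, 9+9-3, 15+5-3, 10+2-3, 17+0) = 17
r[7] = max(2+17-3, 5+14-3, 9+15-3, …, 17+2-3, 17+0) = 21
One optimal plan: pieces 4 + 3 (1 cut) → $24 − $3 = $21.

21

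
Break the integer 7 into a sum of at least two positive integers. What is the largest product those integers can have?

Let P[k] be the best product for length k (with at least one cut). For each first piece i, the rest contributes max(k−i, P[k−i]).
P[2] = 1·max(1,0) = 1·1 = 1
P[3] = 1·max(2,1) = 1·2 = 2
P[4] = 2·max(2,1) = 2·2 = 4
P[5] = 2·max(3,2) = 2·3 = 6
P[6] = 3·max(3,2) = 3·3 = 9
P[7] = 2·max(5,6) = 2·6 = 12
One optimal split: 3 + 2 + 2; product 3·2·2 = 12.

12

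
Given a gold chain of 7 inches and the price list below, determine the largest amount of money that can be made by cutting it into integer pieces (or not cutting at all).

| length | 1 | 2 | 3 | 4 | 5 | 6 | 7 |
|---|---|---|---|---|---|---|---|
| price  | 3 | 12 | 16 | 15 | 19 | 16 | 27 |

Consider every possible first cut. r[k] is the best of p[i]+r[k−i] over all sellable i≤k.
r[1] = 3
r[2] = max(3+3, 12+0) = 12
r[3] = max(3+12, 12+3, 16+0) = 16
r[4] = max(3+16, 12+12, 16+3, 15+0) = 24
r[5] = max(3+24, 12+16, 16+12, 15+3, 19+0) = 28
r[6] = max(3+28, 12+24, 16+16, 15+12, 19+3, 16+0) = 36
r[7] = max(3+36, 12+28, 16+24, …, 16+3, 27+0) = 40
One optimal cutting: 3 + 2 + 2 → $16 + $12 + $12 = $40.

40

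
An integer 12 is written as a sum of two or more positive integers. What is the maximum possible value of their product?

81

Fill P[k] for k=2..12: at each k try every first piece i and multiply by the better of (k−i) uncut or P[k−i].
Small cases: P[2]=1, P[3]=2, P[4]=4, P[5]=6, P[6]=9, P[7]=12.
P[8] = 2*max(6,9) = 2*9 = 18
P[9] = 3*max(6,9) = 3*9 = 27
P[10] = 2*max(8,18) = 2*18 = 36
P[11] = 2*max(9,27) = 2*27 = 54
P[12] = 3*max(9,27) = 3*27 = 81
One optimal split: 3 + 3 + 3 + 3; product 3*3*3*3 = 81.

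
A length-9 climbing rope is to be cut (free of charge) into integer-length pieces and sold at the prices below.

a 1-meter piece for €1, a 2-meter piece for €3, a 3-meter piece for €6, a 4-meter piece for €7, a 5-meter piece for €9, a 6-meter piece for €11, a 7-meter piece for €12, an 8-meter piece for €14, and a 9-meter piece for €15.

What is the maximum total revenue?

18

Consider every possible first cut. v[k] is the best of p[i]+v[k−i] over all sellable i≤k.
v[1] = 1
v[2] = max(1+1, 3+0) = 3
v[3] = max(1+3, 3+1, 6+0) = 6
v[4] = max(1+6, 3+3, 6+1, 7+0) = 7
v[5] = max(1+7, 3+6, 6+3, 7+1, 9+0) = 9
v[6] = max(1+9, 3+7, 6+6, 7+3, 9+1, 11+0) = 12
v[7] = max(1+12, 3+9, 6+7, …, 11+1, 12+0) = 13
v[8] = max(1+13, 3+12, 6+9, …, 12+1, 14+0) = 15
v[9] = max(1+15, 3+13, 6+12, …, 14+1, 15+0) = 18
One optimal cutting: 3 + 3 + 3 → €6 + €6 + €6 = €18.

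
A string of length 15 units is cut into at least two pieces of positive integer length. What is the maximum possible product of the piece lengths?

243

Fill prod[k] for k=2..15: at each k try every first piece i and multiply by the better of (k−i) uncut or prod[k−i].
prod[2] = 1×max(1,0) = 1×1 = 1
prod[3] = max(1×2, 2×1) = 2
prod[4] = max(1×3, 2×2, 3×1) = 4
prod[5] = max(1×4, 2×3, 3×2, 4×1) = 6
prod[6] = max(1×6, 2×4, 3×3, 4×2, 5×1) = 9
prod[7] = max(1×9, 2×6, 3×4, 4×3, 5×2, 6×1) = 12
prod[8] = max(1×12, 2×9, 3×6, …, 6×2, 7×1) = 18
prod[9] = max(1×18, 2×12, 3×9, …, 7×2, 8×1) = 27
prod[10] = max(1×27, 2×18, 3×12, …, 8×2, 9×1) = 36
prod[11] = max(1×36, 2×27, 3×18, …, 9×2, 10×1) = 54
prod[12] = max(1×54, 2×36, 3×27, …, 10×2, 11×1) = 81
prod[13] = max(1×81, 2×54, 3×36, …, 11×2, 12×1) = 108
prod[14] = max(1×108, 2×81, 3×54, …, 12×2, 13×1) = 162
prod[15] = max(1×162, 2×108, 3×81, …, 13×2, 14×1) = 243
One optimal split: 3 + 3 + 3 + 3 + 3; product 3×3×3×3×3 = 243.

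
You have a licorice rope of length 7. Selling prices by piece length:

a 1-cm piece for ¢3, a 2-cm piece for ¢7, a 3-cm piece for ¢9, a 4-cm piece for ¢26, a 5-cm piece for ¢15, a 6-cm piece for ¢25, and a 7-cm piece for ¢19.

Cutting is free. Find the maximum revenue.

36

Build r[k] bottom-up: r[k] = max over allowed piece i of (p[i] + r[k−i]).
r[1] = 3
r[2] = max(3+3, 7+0) = 7
r[3] = max(3+7, 7+3, 9+0) = 10
r[4] = max(3+10, 7+7, 9+3, 26+0) = 26
r[5] = max(3+26, 7+10, 9+7, 26+3, 15+0) = 29
r[6] = max(3+29, 7+26, 9+10, 26+7, 15+3, 25+0) = 33
r[7] = max(3+33, 7+29, 9+26, …, 25+3, 19+0) = 36
One optimal cutting: 4 + 2 + 1 → ¢26 + ¢7 + ¢3 = ¢36.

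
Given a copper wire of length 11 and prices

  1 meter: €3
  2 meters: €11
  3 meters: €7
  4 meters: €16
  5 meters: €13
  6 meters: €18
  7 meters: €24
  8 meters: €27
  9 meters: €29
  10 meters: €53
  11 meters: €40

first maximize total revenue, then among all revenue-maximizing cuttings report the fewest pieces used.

Let r[k] be the best obtainable value from length k. For each k, try every first piece i and keep the best of price[i] + r[k−i].
r[1] = 3
r[2] = max(3+3, 11+0) = 11
r[3] = max(3+11, 11+3, 7+0) = 14
r[4] = max(3+14, 11+11, 7+3, 16+0) = 22
r[5] = max(3+22, 11+14, 7+11, 16+3, 13+0) = 25
r[6] = max(3+25, 11+22, 7+14, 16+11, 13+3, 18+0) = 33
r[7] = max(3+33, 11+25, 7+22, …, 18+3, 24+0) = 36
r[8] = max(3+36, 11+33, 7+25, …, 24+3, 27+0) = 44
r[9] = max(3+44, 11+36, 7+33, …, 27+3, 29+0) = 47
r[10] = max(3+47, 11+44, 7+36, …, 29+3, 53+0) = 55
r[11] = max(3+55, 11+47, 7+44, …, 53+3, 40+0) = 58
Maximum revenue is €58.
Now minimize piece count subject to staying optimal: for each k, pieces[k] = 1 + min over i with p[i]+r[k−i]=r[k] of pieces[k−i].
pieces[8] = 4
pieces[9] = 5
pieces[10] = 5
pieces[11] = 6

6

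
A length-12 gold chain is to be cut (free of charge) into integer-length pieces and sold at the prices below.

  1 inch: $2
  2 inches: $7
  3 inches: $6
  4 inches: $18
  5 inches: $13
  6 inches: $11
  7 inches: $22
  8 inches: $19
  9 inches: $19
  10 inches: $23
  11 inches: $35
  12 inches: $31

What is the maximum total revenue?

Consider every possible first cut. v[k] is the best of p[i]+v[k−i] over all sellable i≤k.
v[1] = 2
v[2] = 7
v[3] = 9  (first piece 1, then v[2]=7)
v[4] = 18
v[5] = 20  (first piece 1, then v[4]=18)
v[6] = 25  (first piece 2, then v[4]=18)
v[7] = 27  (first piece 1, then v[6]=25)
v[8] = 36  (first piece 4, then v[4]=18)
v[9] = 38  (first piece 1, then v[8]=36)
v[10] = 43  (first piece 2, then v[8]=36)
v[11] = 45  (first piece 1, then v[10]=43)
v[12] = 54  (first piece 4, then v[8]=36)
One optimal cutting: 4 + 4 + 4 → $18 + $18 + $18 = $54.

54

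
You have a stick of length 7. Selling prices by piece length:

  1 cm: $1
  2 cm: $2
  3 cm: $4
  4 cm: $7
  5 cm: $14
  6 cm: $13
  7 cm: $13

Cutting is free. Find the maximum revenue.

16

Let R[k] be the best obtainable value from length k. For each k, try every first piece i and keep the best of price[i] + R[k−i].
R[1] = 1
R[2] = 2  (first piece 1, then R[1]=1)
R[3] = 4
R[4] = 7
R[5] = 14
R[6] = 15  (first piece 1, then R[5]=14)
R[7] = 16  (first piece 1, then R[6]=15)
One optimal cutting: 5 + 1 + 1 → $14 + $1 + $1 = $16.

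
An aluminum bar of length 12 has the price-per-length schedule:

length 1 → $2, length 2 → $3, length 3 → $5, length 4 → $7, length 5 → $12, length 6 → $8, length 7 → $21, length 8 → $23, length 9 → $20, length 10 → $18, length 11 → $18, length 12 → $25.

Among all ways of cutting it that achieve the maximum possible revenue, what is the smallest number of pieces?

2

Let r[k] be the best obtainable value from length k. For each k, try every first piece i and keep the best of price[i] + r[k−i].
r[1] = 2
r[2] = 4  (first piece 1, then r[1]=2)
r[3] = 6  (first piece 1, then r[2]=4)
r[4] = 8  (first piece 1, then r[3]=6)
r[5] = 12
r[6] = 14  (first piece 1, then r[5]=12)
r[7] = 21
r[8] = 23  (first piece 1, then r[7]=21)
r[9] = 25  (first piece 1, then r[8]=23)
r[10] = 27  (first piece 1, then r[9]=25)
r[11] = 29  (first piece 1, then r[10]=27)
r[12] = 33  (first piece 5, then r[7]=21)
Maximum revenue is $33.
Now minimize piece count subject to staying optimal: for each k, pieces[k] = 1 + min over i with p[i]+r[k−i]=r[k] of pieces[k−i].
pieces[9] = 2
pieces[10] = 3
pieces[11] = 4
pieces[12] = 2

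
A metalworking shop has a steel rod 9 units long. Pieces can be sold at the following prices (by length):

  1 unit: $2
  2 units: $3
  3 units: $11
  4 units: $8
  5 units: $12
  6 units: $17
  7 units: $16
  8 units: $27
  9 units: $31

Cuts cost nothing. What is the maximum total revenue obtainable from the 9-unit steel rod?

33

Build v[k] bottom-up: v[k] = max over allowed piece i of (p[i] + v[k−i]).
v[1] = 2
v[2] = 4  (first piece 1, then v[1]=2)
v[3] = 11
v[4] = 13  (first piece 1, then v[3]=11)
v[5] = 15  (first piece 1, then v[4]=13)
v[6] = 22  (first piece 3, then v[3]=11)
v[7] = 24  (first piece 1, then v[6]=22)
v[8] = 27
v[9] = 33  (first piece 3, then v[6]=22)
One optimal cutting: 3 + 3 + 3 → $11 + $11 + $11 = $33.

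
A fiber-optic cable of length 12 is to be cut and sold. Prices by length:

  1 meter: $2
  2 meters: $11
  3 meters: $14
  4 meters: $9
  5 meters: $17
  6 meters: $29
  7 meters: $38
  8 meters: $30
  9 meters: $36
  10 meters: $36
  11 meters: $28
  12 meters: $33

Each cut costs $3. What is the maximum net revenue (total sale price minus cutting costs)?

57

Let net[k] be the best obtainable value from length k. For each k, try every first piece i and keep the best of price[i] + net[k−i] minus the 3 cut fee when i<k.
net[1] = 2
net[2] = 11
net[3] = 14
net[4] = 19  (first piece 2, then net[2]=11)
net[5] = 22  (first piece 2, then net[3]=14)
net[6] = 29
net[7] = 38
net[8] = 37  (first piece 1, then net[7]=38)
net[9] = 46  (first piece 2, then net[7]=38)
net[10] = 49  (first piece 3, then net[7]=38)
net[11] = 54  (first piece 2, then net[9]=46)
net[12] = 57  (first piece 2, then net[10]=49)
One optimal plan: pieces 7 + 3 + 2 (2 cuts) → $63 − $6 = $57.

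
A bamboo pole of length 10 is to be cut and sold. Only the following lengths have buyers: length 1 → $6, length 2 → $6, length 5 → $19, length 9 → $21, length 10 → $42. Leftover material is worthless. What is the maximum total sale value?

60

Let best[k] be the best obtainable value from length k. For each k, try every first piece i and keep the best of price[i] + best[k−i].
best[1] = 6
best[2] = max(6+6, 6+0) = 12
best[3] = max(6+12, 6+6) = 18
best[4] = max(6+18, 6+12) = 24
best[5] = max(6+24, 6+18, 19+0) = 30
best[6] = max(6+30, 6+24, 19+6) = 36
best[7] = max(6+36, 6+30, 19+12) = 42
best[8] = max(6+42, 6+36, 19+18) = 48
best[9] = max(6+48, 6+42, 19+24, 21+0) = 54
best[10] = max(6+54, 6+48, 19+30, 21+6, 42+0) = 60
One optimal cutting: 1 + 1 + 1 + 1 + 1 + 1 + 1 + 1 + 1 + 1 → $60.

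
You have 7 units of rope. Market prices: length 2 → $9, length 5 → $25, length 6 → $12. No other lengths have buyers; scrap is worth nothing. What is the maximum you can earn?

34

Consider every possible first cut. best[k] is the best of p[i]+best[k−i] over all sellable i≤k.
best[1] = 0
best[2] = 9
best[3] = 9
best[4] = 18  (first piece 2, then best[2]=9)
best[5] = max(9+9, 25+0) = 25
best[6] = max(9+18, 25+0, 12+0) = 27
best[7] = max(9+25, 25+9, 12+0) = 34
One optimal cutting: 5 + 2 → $34.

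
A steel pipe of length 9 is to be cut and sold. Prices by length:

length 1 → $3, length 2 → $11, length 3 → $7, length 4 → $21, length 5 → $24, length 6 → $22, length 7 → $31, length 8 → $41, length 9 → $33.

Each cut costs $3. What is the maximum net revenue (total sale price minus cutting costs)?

42

Build r[k] bottom-up: r[k] = max over allowed piece i of (p[i] + r[k−i]) − 3 per cut.
r[1] = 3
r[2] = 11
r[3] = 11  (first piece 1, then r[2]=11)
r[4] = 21
r[5] = 24
r[6] = 29  (first piece 2, then r[4]=21)
r[7] = 32  (first piece 2, then r[5]=24)
r[8] = 41
r[9] = 42  (first piece 4, then r[5]=24)
One optimal plan: pieces 5 + 4 (1 cut) → $45 − $3 = $42.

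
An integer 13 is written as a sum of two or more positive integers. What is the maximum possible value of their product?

108

Fill g[k] for k=2..13: at each k try every first piece i and multiply by the better of (k−i) uncut or g[k−i].
g[2] = 1×max(1,0) = 1×1 = 1
g[3] = 1×max(2,1) = 1×2 = 2
g[4] = 2×max(2,1) = 2×2 = 4
g[5] = 2×max(3,2) = 2×3 = 6
g[6] = 3×max(3,2) = 3×3 = 9
g[7] = 2×max(5,6) = 2×6 = 12
g[8] = 2×max(6,9) = 2×9 = 18
g[9] = 3×max(6,9) = 3×9 = 27
g[10] = 2×max(8,18) = 2×18 = 36
g[11] = 2×max(9,27) = 2×27 = 54
g[12] = 3×max(9,27) = 3×27 = 81
g[13] = 2×max(11,54) = 2×54 = 108
One optimal split: 3 + 3 + 3 + 2 + 2; product 3×3×3×2×2 = 108.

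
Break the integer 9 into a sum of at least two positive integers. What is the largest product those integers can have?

27

Let m[k] be the best product for length k (with at least one cut). For each first piece i, the rest contributes max(k−i, m[k−i]).
m[2] = 1*max(1,0) = 1*1 = 1
m[3] = 1*max(2,1) = 1*2 = 2
m[4] = 2*max(2,1) = 2*2 = 4
m[5] = 2*max(3,2) = 2*3 = 6
m[6] = 3*max(3,2) = 3*3 = 9
m[7] = 2*max(5,6) = 2*6 = 12
m[8] = 2*max(6,9) = 2*9 = 18
m[9] = 3*max(6,9) = 3*9 = 27
One optimal split: 3 + 3 + 3; product 3*3*3 = 27.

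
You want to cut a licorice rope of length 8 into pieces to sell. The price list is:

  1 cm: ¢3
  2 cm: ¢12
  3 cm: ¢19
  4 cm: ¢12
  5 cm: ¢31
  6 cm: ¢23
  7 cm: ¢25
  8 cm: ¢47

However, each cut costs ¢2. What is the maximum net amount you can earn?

48

Let v[k] be the best obtainable value from length k. For each k, try every first piece i and keep the best of price[i] + v[k−i] minus the 2 cut fee when i<k.
v[1] = 3
v[2] = max(3+3-2, 12+0) = 12
v[3] = max(3+12-2, 12+3-2, 19+0) = 19
v[4] = max(3+19-2, 12+12-2, 19+3-2, 12+0) = 22
v[5] = max(3+22-2, 12+19-2, 19+12-2, 12+3-2, 31+0) = 31
v[6] = max(3+31-2, 12+22-2, 19+19-2, 12+12-2, 31+3-2, 23+0) = 36
v[7] = max(3+36-2, 12+31-2, 19+22-2, …, 23+3-2, 25+0) = 41
v[8] = max(3+41-2, 12+36-2, 19+31-2, …, 25+3-2, 47+0) = 48
One optimal plan: pieces 5 + 3 (1 cut) → ¢50 − ¢2 = ¢48.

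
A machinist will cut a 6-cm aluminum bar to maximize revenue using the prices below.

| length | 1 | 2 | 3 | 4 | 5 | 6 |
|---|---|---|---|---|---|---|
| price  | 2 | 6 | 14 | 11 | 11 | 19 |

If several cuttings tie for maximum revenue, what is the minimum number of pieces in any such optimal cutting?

Consider every possible first cut. r[k] is the best of p[i]+r[k−i] over all sellable i≤k.
r[1] = 2
r[2] = 6
r[3] = 14
r[4] = 16  (first piece 1, then r[3]=14)
r[5] = 20  (first piece 2, then r[3]=14)
r[6] = 28  (first piece 3, then r[3]=14)
Maximum revenue is $28.
Now minimize piece count subject to staying optimal: for each k, pieces[k] = 1 + min over i with p[i]+r[k−i]=r[k] of pieces[k−i].
pieces[3] = 1
pieces[4] = 2
pieces[5] = 2
pieces[6] = 2

2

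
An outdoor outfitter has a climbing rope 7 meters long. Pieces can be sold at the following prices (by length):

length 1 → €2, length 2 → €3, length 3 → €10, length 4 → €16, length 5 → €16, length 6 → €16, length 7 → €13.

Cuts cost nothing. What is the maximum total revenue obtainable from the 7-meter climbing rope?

26

Let best[k] be the best obtainable value from length k. For each k, try every first piece i and keep the best of price[i] + best[k−i].
best[1] = 2
best[2] = 4  (first piece 1, then best[1]=2)
best[3] = 10
best[4] = 16
best[5] = 18  (first piece 1, then best[4]=16)
best[6] = 20  (first piece 1, then best[5]=18)
best[7] = 26  (first piece 3, then best[4]=16)
One optimal cutting: 4 + 3 → €16 + €10 = €26.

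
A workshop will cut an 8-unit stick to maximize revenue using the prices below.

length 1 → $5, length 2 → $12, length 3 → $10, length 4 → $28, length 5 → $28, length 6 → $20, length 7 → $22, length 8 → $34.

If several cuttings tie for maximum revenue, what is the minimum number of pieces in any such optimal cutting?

2

Build r[k] bottom-up: r[k] = max over allowed piece i of (p[i] + r[k−i]).
r[1] = 5
r[2] = 12
r[3] = 17  (first piece 1, then r[2]=12)
r[4] = 28
r[5] = 33  (first piece 1, then r[4]=28)
r[6] = 40  (first piece 2, then r[4]=28)
r[7] = 45  (first piece 1, then r[6]=40)
r[8] = 56  (first piece 4, then r[4]=28)
Maximum revenue is $56.
Now minimize piece count subject to staying optimal: for each k, pieces[k] = 1 + min over i with p[i]+r[k−i]=r[k] of pieces[k−i].
pieces[5] = 2
pieces[6] = 2
pieces[7] = 3
pieces[8] = 2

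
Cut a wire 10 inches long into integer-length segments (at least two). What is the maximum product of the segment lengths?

Fill P[k] for k=2..10: at each k try every first piece i and multiply by the better of (k−i) uncut or P[k−i].
P[2] = 1·max(1,0) = 1·1 = 1
P[3] = max(1·2, 2·1) = 2
P[4] = max(1·3, 2·2, 3·1) = 4
P[5] = max(1·4, 2·3, 3·2, 4·1) = 6
P[6] = max(1·6, 2·4, 3·3, 4·2, 5·1) = 9
P[7] = max(1·9, 2·6, 3·4, 4·3, 5·2, 6·1) = 12
P[8] = max(1·12, 2·9, 3·6, …, 6·2, 7·1) = 18
P[9] = max(1·18, 2·12, 3·9, …, 7·2, 8·1) = 27
P[10] = max(1·27, 2·18, 3·12, …, 8·2, 9·1) = 36
One optimal split: 3 + 3 + 2 + 2; product 3·3·2·2 = 36.

36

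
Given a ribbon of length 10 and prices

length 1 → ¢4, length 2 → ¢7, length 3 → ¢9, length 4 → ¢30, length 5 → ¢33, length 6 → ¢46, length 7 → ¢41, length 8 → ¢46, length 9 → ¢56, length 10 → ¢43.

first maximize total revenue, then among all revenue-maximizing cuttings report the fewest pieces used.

2

Build r[k] bottom-up: r[k] = max over allowed piece i of (p[i] + r[k−i]).
r[1] = 4
r[2] = 8  (first piece 1, then r[1]=4)
r[3] = 12  (first piece 1, then r[2]=8)
r[4] = 30
r[5] = 34  (first piece 1, then r[4]=30)
r[6] = 46
r[7] = 50  (first piece 1, then r[6]=46)
r[8] = 60  (first piece 4, then r[4]=30)
r[9] = 64  (first piece 1, then r[8]=60)
r[10] = 76  (first piece 4, then r[6]=46)
Maximum revenue is ¢76.
Now minimize piece count subject to staying optimal: for each k, pieces[k] = 1 + min over i with p[i]+r[k−i]=r[k] of pieces[k−i].
pieces[7] = 2
pieces[8] = 2
pieces[9] = 3
pieces[10] = 2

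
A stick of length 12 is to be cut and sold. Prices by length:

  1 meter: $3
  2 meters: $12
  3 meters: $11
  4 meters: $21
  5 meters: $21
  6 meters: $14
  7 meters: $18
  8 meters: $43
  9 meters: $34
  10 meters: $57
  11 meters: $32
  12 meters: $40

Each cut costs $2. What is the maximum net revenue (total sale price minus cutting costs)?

Consider every possible first cut. net[k] is the best of p[i]+net[k−i] over all sellable i≤k, charging 2 whenever i<k.
net[1] = 3
net[2] = max(3+3-2, 12+0) = 12
net[3] = max(3+12-2, 12+3-2, 11+0) = 13
net[4] = max(3+13-2, 12+12-2, 11+3-2, 21+0) = 22
net[5] = max(3+22-2, 12+13-2, 11+12-2, 21+3-2, 21+0) = 23
net[6] = max(3+23-2, 12+22-2, 11+13-2, 21+12-2, 21+3-2, 14+0) = 32
net[7] = max(3+32-2, 12+23-2, 11+22-2, …, 14+3-2, 18+0) = 33
net[8] = max(3+33-2, 12+32-2, 11+23-2, …, 18+3-2, 43+0) = 43
net[9] = max(3+43-2, 12+33-2, 11+32-2, …, 43+3-2, 34+0) = 44
net[10] = max(3+44-2, 12+43-2, 11+33-2, …, 34+3-2, 57+0) = 57
net[11] = max(3+57-2, 12+44-2, 11+43-2, …, 57+3-2, 32+0) = 58
net[12] = max(3+58-2, 12+57-2, 11+44-2, …, 32+3-2, 40+0) = 67
One optimal plan: pieces 10 + 2 (1 cut) → $69 − $2 = $67.

67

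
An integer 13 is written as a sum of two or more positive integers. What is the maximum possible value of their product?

Define prod[k] = max over 1≤i<k of i · max(k−i, prod[k−i]); the inner max lets the remainder stay uncut if that's better.
prod[2] = 1×max(1,0) = 1×1 = 1
prod[3] = 1×max(2,1) = 1×2 = 2
prod[4] = 2×max(2,1) = 2×2 = 4
prod[5] = 2×max(3,2) = 2×3 = 6
prod[6] = 3×max(3,2) = 3×3 = 9
prod[7] = 2×max(5,6) = 2×6 = 12
prod[8] = 2×max(6,9) = 2×9 = 18
prod[9] = 3×max(6,9) = 3×9 = 27
prod[10] = 2×max(8,18) = 2×18 = 36
prod[11] = 2×max(9,27) = 2×27 = 54
prod[12] = 3×max(9,27) = 3×27 = 81
prod[13] = 2×max(11,54) = 2×54 = 108
One optimal split: 3 + 3 + 3 + 2 + 2; product 3×3×3×2×2 = 108.

108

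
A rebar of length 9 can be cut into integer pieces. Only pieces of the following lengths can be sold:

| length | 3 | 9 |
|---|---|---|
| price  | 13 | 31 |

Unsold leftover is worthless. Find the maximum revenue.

39

Build best[k] bottom-up: best[k] = max over allowed piece i of (p[i] + best[k−i]).
best[1] = 0
best[2] = 0
best[3] = 13
best[4] = 13
best[5] = 13
best[6] = 26  (first piece 3, then best[3]=13)
best[7] = 26
best[8] = 26
best[9] = 39  (first piece 3, then best[6]=26)
One optimal cutting: 3 + 3 + 3 → ₹39.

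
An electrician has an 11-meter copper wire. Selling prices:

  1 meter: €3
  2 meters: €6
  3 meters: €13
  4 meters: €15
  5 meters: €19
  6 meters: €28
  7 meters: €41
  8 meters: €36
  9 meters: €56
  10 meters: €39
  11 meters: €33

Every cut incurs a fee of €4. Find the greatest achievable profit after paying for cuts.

Consider every possible first cut. v[k] is the best of p[i]+v[k−i] over all sellable i≤k, charging 4 whenever i<k.
v[1] = 3
v[2] = 6
v[3] = 13
v[4] = 15
v[5] = 19
v[6] = 28
v[7] = 41
v[8] = 40  (first piece 1, then v[7]=41)
v[9] = 56
v[10] = 55  (first piece 1, then v[9]=56)
v[11] = 58  (first piece 2, then v[9]=56)
One optimal plan: pieces 9 + 2 (1 cut) → €62 − €4 = €58.

58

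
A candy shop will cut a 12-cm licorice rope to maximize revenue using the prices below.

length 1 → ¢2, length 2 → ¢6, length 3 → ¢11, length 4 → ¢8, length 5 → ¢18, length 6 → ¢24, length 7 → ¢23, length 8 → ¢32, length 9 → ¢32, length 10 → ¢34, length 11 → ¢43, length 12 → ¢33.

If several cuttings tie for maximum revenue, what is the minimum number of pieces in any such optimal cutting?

2

Build r[k] bottom-up: r[k] = max over allowed piece i of (p[i] + r[k−i]).
r[1] = 2
r[2] = 6
r[3] = 11
r[4] = 13  (first piece 1, then r[3]=11)
r[5] = 18
r[6] = 24
r[7] = 26  (first piece 1, then r[6]=24)
r[8] = 32
r[9] = 35  (first piece 3, then r[6]=24)
r[10] = 38  (first piece 2, then r[8]=32)
r[11] = 43  (first piece 3, then r[8]=32)
r[12] = 48  (first piece 6, then r[6]=24)
Maximum revenue is ¢48.
Now minimize piece count subject to staying optimal: for each k, pieces[k] = 1 + min over i with p[i]+r[k−i]=r[k] of pieces[k−i].
pieces[9] = 2
pieces[10] = 2
pieces[11] = 1
pieces[12] = 2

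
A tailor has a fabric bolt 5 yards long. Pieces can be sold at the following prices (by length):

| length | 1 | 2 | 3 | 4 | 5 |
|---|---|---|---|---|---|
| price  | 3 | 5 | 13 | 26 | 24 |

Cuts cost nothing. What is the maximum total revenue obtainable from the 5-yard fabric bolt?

29

Build v[k] bottom-up: v[k] = max over allowed piece i of (p[i] + v[k−i]).
v[1] = 3
v[2] = 6  (first piece 1, then v[1]=3)
v[3] = 13
v[4] = 26
v[5] = 29  (first piece 1, then v[4]=26)
One optimal cutting: 4 + 1 → $26 + $3 = $29.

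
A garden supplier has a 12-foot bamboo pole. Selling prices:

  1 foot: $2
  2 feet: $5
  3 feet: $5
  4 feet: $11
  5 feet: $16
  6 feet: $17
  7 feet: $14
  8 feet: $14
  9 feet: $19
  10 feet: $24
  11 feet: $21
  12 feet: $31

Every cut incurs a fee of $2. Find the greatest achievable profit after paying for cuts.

33

Let net[k] be the best obtainable value from length k. For each k, try every first piece i and keep the best of price[i] + net[k−i] minus the 2 cut fee when i<k.
net[1] = 2
net[2] = max(2+2-2, 5+0) = 5
net[3] = max(2+5-2, 5+2-2, 5+0) = 5
net[4] = max(2+5-2, 5+5-2, 5+2-2, 11+0) = 11
net[5] = max(2+11-2, 5+5-2, 5+5-2, 11+2-2, 16+0) = 16
net[6] = max(2+16-2, 5+11-2, 5+5-2, 11+5-2, 16+2-2, 17+0) = 17
net[7] = max(2+17-2, 5+16-2, 5+11-2, …, 17+2-2, 14+0) = 19
net[8] = max(2+19-2, 5+17-2, 5+16-2, …, 14+2-2, 14+0) = 20
net[9] = max(2+20-2, 5+19-2, 5+17-2, …, 14+2-2, 19+0) = 25
net[10] = max(2+25-2, 5+20-2, 5+19-2, …, 19+2-2, 24+0) = 30
net[11] = max(2+30-2, 5+25-2, 5+20-2, …, 24+2-2, 21+0) = 31
net[12] = max(2+31-2, 5+30-2, 5+25-2, …, 21+2-2, 31+0) = 33
One optimal plan: pieces 5 + 5 + 2 (2 cuts) → $37 − $4 = $33.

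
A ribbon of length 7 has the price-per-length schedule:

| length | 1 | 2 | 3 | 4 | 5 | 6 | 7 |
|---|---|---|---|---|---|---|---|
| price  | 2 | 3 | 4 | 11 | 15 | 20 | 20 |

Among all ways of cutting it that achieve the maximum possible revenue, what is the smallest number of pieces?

2

Build r[k] bottom-up: r[k] = max over allowed piece i of (p[i] + r[k−i]).
r[1] = 2
r[2] = 4  (first piece 1, then r[1]=2)
r[3] = 6  (first piece 1, then r[2]=4)
r[4] = 11
r[5] = 15
r[6] = 20
r[7] = 22  (first piece 1, then r[6]=20)
Maximum revenue is ¢22.
Now minimize piece count subject to staying optimal: for each k, pieces[k] = 1 + min over i with p[i]+r[k−i]=r[k] of pieces[k−i].
pieces[4] = 1
pieces[5] = 1
pieces[6] = 1
pieces[7] = 2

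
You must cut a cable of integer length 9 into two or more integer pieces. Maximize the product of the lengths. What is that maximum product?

Fill f[k] for k=2..9: at each k try every first piece i and multiply by the better of (k−i) uncut or f[k−i].
f[2] = 1*max(1,0) = 1*1 = 1
f[3] = 1*max(2,1) = 1*2 = 2
f[4] = 2*max(2,1) = 2*2 = 4
f[5] = 2*max(3,2) = 2*3 = 6
f[6] = 3*max(3,2) = 3*3 = 9
f[7] = 2*max(5,6) = 2*6 = 12
f[8] = 2*max(6,9) = 2*9 = 18
f[9] = 3*max(6,9) = 3*9 = 27
One optimal split: 3 + 3 + 3; product 3*3*3 = 27.

27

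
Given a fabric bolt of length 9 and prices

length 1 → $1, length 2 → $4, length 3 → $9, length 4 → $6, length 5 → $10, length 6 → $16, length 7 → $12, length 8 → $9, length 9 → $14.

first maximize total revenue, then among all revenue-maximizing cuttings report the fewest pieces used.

3

Build r[k] bottom-up: r[k] = max over allowed piece i of (p[i] + r[k−i]).
r[1] = 1
r[2] = max(1+1, 4+0) = 4
r[3] = max(1+4, 4+1, 9+0) = 9
r[4] = max(1+9, 4+4, 9+1, 6+0) = 10
r[5] = max(1+10, 4+9, 9+4, 6+1, 10+0) = 13
r[6] = max(1+13, 4+10, 9+9, 6+4, 10+1, 16+0) = 18
r[7] = max(1+18, 4+13, 9+10, …, 16+1, 12+0) = 19
r[8] = max(1+19, 4+18, 9+13, …, 12+1, 9+0) = 22
r[9] = max(1+22, 4+19, 9+18, …, 9+1, 14+0) = 27
Maximum revenue is $27.
Now minimize piece count subject to staying optimal: for each k, pieces[k] = 1 + min over i with p[i]+r[k−i]=r[k] of pieces[k−i].
pieces[6] = 2
pieces[7] = 3
pieces[8] = 3
pieces[9] = 3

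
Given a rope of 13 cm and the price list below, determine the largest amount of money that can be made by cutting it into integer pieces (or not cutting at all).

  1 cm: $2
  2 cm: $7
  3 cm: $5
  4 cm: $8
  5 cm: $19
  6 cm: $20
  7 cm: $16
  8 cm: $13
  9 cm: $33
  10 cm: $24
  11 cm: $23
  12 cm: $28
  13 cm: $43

47

Let r[k] be the best obtainable value from length k. For each k, try every first piece i and keep the best of price[i] + r[k−i].
r[1] = 2
r[2] = 7
r[3] = 9  (first piece 1, then r[2]=7)
r[4] = 14  (first piece 2, then r[2]=7)
r[5] = 19
r[6] = 21  (first piece 1, then r[5]=19)
r[7] = 26  (first piece 2, then r[5]=19)
r[8] = 28  (first piece 1, then r[7]=26)
r[9] = 33  (first piece 2, then r[7]=26)
r[10] = 38  (first piece 5, then r[5]=19)
r[11] = 40  (first piece 1, then r[10]=38)
r[12] = 45  (first piece 2, then r[10]=38)
r[13] = 47  (first piece 1, then r[12]=45)
One optimal cutting: 5 + 5 + 2 + 1 → $19 + $19 + $7 + $2 = $47.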